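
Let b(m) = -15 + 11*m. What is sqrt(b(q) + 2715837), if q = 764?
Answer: sqrt(2724226) ≈ 1650.5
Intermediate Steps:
sqrt(b(q) + 2715837) = sqrt((-15 + 11*764) + 2715837) = sqrt((-15 + 8404) + 2715837) = sqrt(8389 + 2715837) = sqrt(2724226)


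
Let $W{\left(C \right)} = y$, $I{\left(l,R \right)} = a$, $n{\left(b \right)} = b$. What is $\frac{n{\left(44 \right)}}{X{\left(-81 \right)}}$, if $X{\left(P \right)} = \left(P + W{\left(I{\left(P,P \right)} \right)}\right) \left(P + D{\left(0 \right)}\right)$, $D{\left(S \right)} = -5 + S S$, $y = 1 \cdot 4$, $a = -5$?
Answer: $\frac{2}{301} \approx 0.0066445$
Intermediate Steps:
$I{\left(l,R \right)} = -5$
$y = 4$
$W{\left(C \right)} = 4$
$D{\left(S \right)} = -5 + S^{2}$
$X{\left(P \right)} = \left(-5 + P\right) \left(4 + P\right)$ ($X{\left(P \right)} = \left(P + 4\right) \left(P - \left(5 - 0^{2}\right)\right) = \left(4 + P\right) \left(P + \left(-5 + 0\right)\right) = \left(4 + P\right) \left(P - 5\right) = \left(4 + P\right) \left(-5 + P\right) = \left(-5 + P\right) \left(4 + P\right)$)
$\frac{n{\left(44 \right)}}{X{\left(-81 \right)}} = \frac{44}{-20 + \left(-81\right)^{2} - -81} = \frac{44}{-20 + 6561 + 81} = \frac{44}{6622} = 44 \cdot \frac{1}{6622} = \frac{2}{301}$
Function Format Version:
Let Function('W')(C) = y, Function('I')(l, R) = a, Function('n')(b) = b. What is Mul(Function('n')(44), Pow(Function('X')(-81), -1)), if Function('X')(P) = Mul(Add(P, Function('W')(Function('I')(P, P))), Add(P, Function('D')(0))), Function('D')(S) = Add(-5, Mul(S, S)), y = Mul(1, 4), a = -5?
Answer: Rational(2, 301) ≈ 0.0066445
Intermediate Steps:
Function('I')(l, R) = -5
y = 4
Function('W')(C) = 4
Function('D')(S) = Add(-5, Pow(S, 2))
Function('X')(P) = Mul(Add(-5, P), Add(4, P)) (Function('X')(P) = Mul(Add(P, 4), Add(P, Add(-5, Pow(0, 2)))) = Mul(Add(4, P), Add(P, Add(-5, 0))) = Mul(Add(4, P), Add(P, -5)) = Mul(Add(4, P), Add(-5, P)) = Mul(Add(-5, P), Add(4, P)))
Mul(Function('n')(44), Pow(Function('X')(-81), -1)) = Mul(44, Pow(Add(-20, Pow(-81, 2), Mul(-1, -81)), -1)) = Mul(44, Pow(Add(-20, 6561, 81), -1)) = Mul(44, Pow(6622, -1)) = Mul(44, Rational(1, 6622)) = Rational(2, 301)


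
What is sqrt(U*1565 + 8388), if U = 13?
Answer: sqrt(28733) ≈ 169.51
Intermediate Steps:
sqrt(U*1565 + 8388) = sqrt(13*1565 + 8388) = sqrt(20345 + 8388) = sqrt(28733)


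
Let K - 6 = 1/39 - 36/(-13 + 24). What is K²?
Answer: 1394761/184041 ≈ 7.5785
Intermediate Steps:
K = 1181/429 (K = 6 + (1/39 - 36/(-13 + 24)) = 6 + (1*(1/39) - 36/11) = 6 + (1/39 - 36*1/11) = 6 + (1/39 - 36/11) = 6 - 1393/429 = 1181/429 ≈ 2.7529)
K² = (1181/429)² = 1394761/184041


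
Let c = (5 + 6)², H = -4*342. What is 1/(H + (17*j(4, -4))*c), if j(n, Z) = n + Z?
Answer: -1/1368 ≈ -0.00073099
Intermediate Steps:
j(n, Z) = Z + n
H = -1368
c = 121 (c = 11² = 121)
1/(H + (17*j(4, -4))*c) = 1/(-1368 + (17*(-4 + 4))*121) = 1/(-1368 + (17*0)*121) = 1/(-1368 + 0*121) = 1/(-1368 + 0) = 1/(-1368) = -1/1368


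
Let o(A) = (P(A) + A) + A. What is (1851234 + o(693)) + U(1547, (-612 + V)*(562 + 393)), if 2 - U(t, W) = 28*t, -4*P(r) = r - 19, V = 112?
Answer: 3618275/2 ≈ 1.8091e+6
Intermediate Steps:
P(r) = 19/4 - r/4 (P(r) = -(r - 19)/4 = -(-19 + r)/4 = 19/4 - r/4)
o(A) = 19/4 + 7*A/4 (o(A) = ((19/4 - A/4) + A) + A = (19/4 + 3*A/4) + A = 19/4 + 7*A/4)
U(t, W) = 2 - 28*t
(1851234 + o(693)) + U(1547, (-612 + V)*(562 + 393)) = (1851234 + (19/4 + (7/4)*693)) + (2 - 28*1547) = (1851234 + (19/4 + 4851/4)) + (2 - 43316) = (1851234 + 2435/2) - 43314 = 3704903/2 - 43314 = 3618275/2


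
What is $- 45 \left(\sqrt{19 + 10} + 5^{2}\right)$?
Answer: $-1125 - 45 \sqrt{29} \approx -1367.3$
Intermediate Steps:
$- 45 \left(\sqrt{19 + 10} + 5^{2}\right) = - 45 \left(\sqrt{29} + 25\right) = - 45 \left(25 + \sqrt{29}\right) = -1125 - 45 \sqrt{29}$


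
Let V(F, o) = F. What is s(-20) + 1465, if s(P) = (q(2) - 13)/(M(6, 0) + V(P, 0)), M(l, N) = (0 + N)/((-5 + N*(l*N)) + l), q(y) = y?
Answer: 29311/20 ≈ 1465.6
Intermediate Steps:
M(l, N) = N/(-5 + l + l*N**2) (M(l, N) = N/((-5 + N*(N*l)) + l) = N/((-5 + l*N**2) + l) = N/(-5 + l + l*N**2))
s(P) = -11/P (s(P) = (2 - 13)/(0/(-5 + 6 + 6*0**2) + P) = -11/(0/(-5 + 6 + 6*0) + P) = -11/(0/(-5 + 6 + 0) + P) = -11/(0/1 + P) = -11/(0*1 + P) = -11/(0 + P) = -11/P)
s(-20) + 1465 = -11/(-20) + 1465 = -11*(-1/20) + 1465 = 11/20 + 1465 = 29311/20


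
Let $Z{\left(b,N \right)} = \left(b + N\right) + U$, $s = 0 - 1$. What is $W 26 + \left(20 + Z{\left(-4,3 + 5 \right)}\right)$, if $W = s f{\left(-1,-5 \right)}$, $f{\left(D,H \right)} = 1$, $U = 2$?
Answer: $0$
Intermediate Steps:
$s = -1$ ($s = 0 - 1 = -1$)
$Z{\left(b,N \right)} = 2 + N + b$ ($Z{\left(b,N \right)} = \left(b + N\right) + 2 = \left(N + b\right) + 2 = 2 + N + b$)
$W = -1$ ($W = \left(-1\right) 1 = -1$)
$W 26 + \left(20 + Z{\left(-4,3 + 5 \right)}\right) = \left(-1\right) 26 + \left(20 + \left(2 + \left(3 + 5\right) - 4\right)\right) = -26 + \left(20 + \left(2 + 8 - 4\right)\right) = -26 + \left(20 + 6\right) = -26 + 26 = 0$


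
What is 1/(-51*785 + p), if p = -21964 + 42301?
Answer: -1/19698 ≈ -5.0767e-5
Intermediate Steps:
p = 20337
1/(-51*785 + p) = 1/(-51*785 + 20337) = 1/(-40035 + 20337) = 1/(-19698) = -1/19698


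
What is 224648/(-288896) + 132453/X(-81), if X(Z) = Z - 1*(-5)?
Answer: -1196319223/686128 ≈ -1743.6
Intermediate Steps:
X(Z) = 5 + Z (X(Z) = Z + 5 = 5 + Z)
224648/(-288896) + 132453/X(-81) = 224648/(-288896) + 132453/(5 - 81) = 224648*(-1/288896) + 132453/(-76) = -28081/36112 + 132453*(-1/76) = -28081/36112 - 132453/76 = -1196319223/686128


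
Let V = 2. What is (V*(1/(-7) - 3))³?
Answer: -85184/343 ≈ -248.35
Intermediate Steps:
(V*(1/(-7) - 3))³ = (2*(1/(-7) - 3))³ = (2*(-⅐ - 3))³ = (2*(-22/7))³ = (-44/7)³ = -85184/343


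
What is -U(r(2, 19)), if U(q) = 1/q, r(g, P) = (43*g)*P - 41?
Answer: -1/1593 ≈ -0.00062775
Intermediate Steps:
r(g, P) = -41 + 43*P*g (r(g, P) = 43*P*g - 41 = -41 + 43*P*g)
-U(r(2, 19)) = -1/(-41 + 43*19*2) = -1/(-41 + 1634) = -1/1593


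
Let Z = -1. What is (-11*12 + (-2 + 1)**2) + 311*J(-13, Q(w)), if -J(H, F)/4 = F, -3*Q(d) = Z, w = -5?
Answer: -1637/3 ≈ -545.67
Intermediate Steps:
Q(d) = 1/3 (Q(d) = -1/3*(-1) = 1/3)
J(H, F) = -4*F
(-11*12 + (-2 + 1)**2) + 311*J(-13, Q(w)) = (-11*12 + (-2 + 1)**2) + 311*(-4*1/3) = (-132 + (-1)**2) + 311*(-4/3) = (-132 + 1) - 1244/3 = -131 - 1244/3 = -1637/3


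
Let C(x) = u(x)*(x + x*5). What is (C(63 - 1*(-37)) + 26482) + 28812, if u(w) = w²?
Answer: 6055294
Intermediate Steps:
C(x) = 6*x³ (C(x) = x²*(x + x*5) = x²*(x + 5*x) = x²*(6*x) = 6*x³)
(C(63 - 1*(-37)) + 26482) + 28812 = (6*(63 - 1*(-37))³ + 26482) + 28812 = (6*(63 + 37)³ + 26482) + 28812 = (6*100³ + 26482) + 28812 = (6*1000000 + 26482) + 28812 = (6000000 + 26482) + 28812 = 6026482 + 28812 = 6055294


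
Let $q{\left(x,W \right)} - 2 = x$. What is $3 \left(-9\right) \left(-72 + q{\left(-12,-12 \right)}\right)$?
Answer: $2214$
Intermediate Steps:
$q{\left(x,W \right)} = 2 + x$
$3 \left(-9\right) \left(-72 + q{\left(-12,-12 \right)}\right) = 3 \left(-9\right) \left(-72 + \left(2 - 12\right)\right) = - 27 \left(-72 - 10\right) = \left(-27\right) \left(-82\right) = 2214$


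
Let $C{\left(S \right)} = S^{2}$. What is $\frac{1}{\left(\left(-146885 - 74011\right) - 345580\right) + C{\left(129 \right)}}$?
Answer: $- \frac{1}{549835} \approx -1.8187 \cdot 10^{-6}$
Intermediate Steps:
$\frac{1}{\left(\left(-146885 - 74011\right) - 345580\right) + C{\left(129 \right)}} = \frac{1}{\left(\left(-146885 - 74011\right) - 345580\right) + 129^{2}} = \frac{1}{\left(\left(-146885 - 74011\right) - 345580\right) + 16641} = \frac{1}{\left(-220896 - 345580\right) + 16641} = \frac{1}{-566476 + 16641} = \frac{1}{-549835} = - \frac{1}{549835}$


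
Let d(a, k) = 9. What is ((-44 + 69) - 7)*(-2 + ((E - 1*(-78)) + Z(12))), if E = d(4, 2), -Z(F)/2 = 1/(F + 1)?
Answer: 19854/13 ≈ 1527.2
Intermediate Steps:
Z(F) = -2/(1 + F) (Z(F) = -2/(F + 1) = -2/(1 + F))
E = 9
((-44 + 69) - 7)*(-2 + ((E - 1*(-78)) + Z(12))) = ((-44 + 69) - 7)*(-2 + ((9 - 1*(-78)) - 2/(1 + 12))) = (25 - 7)*(-2 + ((9 + 78) - 2/13)) = 18*(-2 + (87 - 2*1/13)) = 18*(-2 + (87 - 2/13)) = 18*(-2 + 1129/13) = 18*(1103/13) = 19854/13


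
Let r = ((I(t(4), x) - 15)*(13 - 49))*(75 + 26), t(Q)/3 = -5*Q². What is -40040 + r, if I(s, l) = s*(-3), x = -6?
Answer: -2603420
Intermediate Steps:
t(Q) = -15*Q² (t(Q) = 3*(-5*Q²) = -15*Q²)
I(s, l) = -3*s
r = -2563380 (r = ((-(-45)*4² - 15)*(13 - 49))*(75 + 26) = ((-(-45)*16 - 15)*(-36))*101 = ((-3*(-240) - 15)*(-36))*101 = ((720 - 15)*(-36))*101 = (705*(-36))*101 = -25380*101 = -2563380)
-40040 + r = -40040 - 2563380 = -2603420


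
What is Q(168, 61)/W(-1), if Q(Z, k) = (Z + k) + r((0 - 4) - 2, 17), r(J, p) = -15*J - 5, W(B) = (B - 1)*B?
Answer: 157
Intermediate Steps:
W(B) = B*(-1 + B) (W(B) = (-1 + B)*B = B*(-1 + B))
r(J, p) = -5 - 15*J
Q(Z, k) = 85 + Z + k (Q(Z, k) = (Z + k) + (-5 - 15*((0 - 4) - 2)) = (Z + k) + (-5 - 15*(-4 - 2)) = (Z + k) + (-5 - 15*(-6)) = (Z + k) + (-5 + 90) = (Z + k) + 85 = 85 + Z + k)
Q(168, 61)/W(-1) = (85 + 168 + 61)/((-(-1 - 1))) = 314/((-1*(-2))) = 314/2 = 314*(1/2) = 157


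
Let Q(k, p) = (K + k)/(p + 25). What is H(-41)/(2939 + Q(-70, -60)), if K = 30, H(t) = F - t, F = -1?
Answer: 280/20581 ≈ 0.013605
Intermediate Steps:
H(t) = -1 - t
Q(k, p) = (30 + k)/(25 + p) (Q(k, p) = (30 + k)/(p + 25) = (30 + k)/(25 + p))
H(-41)/(2939 + Q(-70, -60)) = (-1 - 1*(-41))/(2939 + (30 - 70)/(25 - 60)) = (-1 + 41)/(2939 - 40/(-35)) = 40/(2939 - 1/35*(-40)) = 40/(2939 + 8/7) = 40/(20581/7) = 40*(7/20581) = 280/20581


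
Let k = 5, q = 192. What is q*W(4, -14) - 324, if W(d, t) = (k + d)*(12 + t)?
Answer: -3780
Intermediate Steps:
W(d, t) = (5 + d)*(12 + t)
q*W(4, -14) - 324 = 192*(60 + 5*(-14) + 12*4 + 4*(-14)) - 324 = 192*(60 - 70 + 48 - 56) - 324 = 192*(-18) - 324 = -3456 - 324 = -3780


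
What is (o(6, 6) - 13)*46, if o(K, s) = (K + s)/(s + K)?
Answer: -552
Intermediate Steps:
o(K, s) = 1 (o(K, s) = (K + s)/(K + s) = 1)
(o(6, 6) - 13)*46 = (1 - 13)*46 = -12*46 = -552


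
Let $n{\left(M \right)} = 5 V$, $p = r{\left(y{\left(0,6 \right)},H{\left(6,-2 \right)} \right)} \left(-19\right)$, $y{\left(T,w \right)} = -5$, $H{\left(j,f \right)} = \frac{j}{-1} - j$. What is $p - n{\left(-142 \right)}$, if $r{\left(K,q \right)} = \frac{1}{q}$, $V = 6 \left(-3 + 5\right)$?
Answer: $- \frac{701}{12} \approx -58.417$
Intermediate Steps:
$V = 12$ ($V = 6 \cdot 2 = 12$)
$H{\left(j,f \right)} = - 2 j$ ($H{\left(j,f \right)} = j \left(-1\right) - j = - j - j = - 2 j$)
$p = \frac{19}{12}$ ($p = \frac{1}{\left(-2\right) 6} \left(-19\right) = \frac{1}{-12} \left(-19\right) = \left(- \frac{1}{12}\right) \left(-19\right) = \frac{19}{12} \approx 1.5833$)
$n{\left(M \right)} = 60$ ($n{\left(M \right)} = 5 \cdot 12 = 60$)
$p - n{\left(-142 \right)} = \frac{19}{12} - 60 = - \frac{701}{12}$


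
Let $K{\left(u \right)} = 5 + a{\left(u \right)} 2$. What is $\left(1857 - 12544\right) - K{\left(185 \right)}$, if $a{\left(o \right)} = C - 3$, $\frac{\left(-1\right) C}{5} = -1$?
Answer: $-10696$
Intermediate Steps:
$C = 5$ ($C = \left(-5\right) \left(-1\right) = 5$)
$a{\left(o \right)} = 2$ ($a{\left(o \right)} = 5 - 3 = 2$)
$K{\left(u \right)} = 9$ ($K{\left(u \right)} = 5 + 2 \cdot 2 = 5 + 4 = 9$)
$\left(1857 - 12544\right) - K{\left(185 \right)} = \left(1857 - 12544\right) - 9 = -10687 - 9 = -10696$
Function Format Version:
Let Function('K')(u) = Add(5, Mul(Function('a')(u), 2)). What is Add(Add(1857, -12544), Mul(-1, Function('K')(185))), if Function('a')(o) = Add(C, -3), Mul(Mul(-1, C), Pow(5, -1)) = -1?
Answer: -10696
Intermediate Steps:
C = 5 (C = Mul(-5, -1) = 5)
Function('a')(o) = 2 (Function('a')(o) = Add(5, -3) = 2)
Function('K')(u) = 9 (Function('K')(u) = Add(5, Mul(2, 2)) = Add(5, 4) = 9)
Add(Add(1857, -12544), Mul(-1, Function('K')(185))) = Add(Add(1857, -12544), Mul(-1, 9)) = Add(-10687, -9) = -10696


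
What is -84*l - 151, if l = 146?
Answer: -12415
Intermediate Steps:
-84*l - 151 = -84*146 - 151 = -12264 - 151 = -12415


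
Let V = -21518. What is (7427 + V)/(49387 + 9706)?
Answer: -14091/59093 ≈ -0.23845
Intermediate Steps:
(7427 + V)/(49387 + 9706) = (7427 - 21518)/(49387 + 9706) = -14091/59093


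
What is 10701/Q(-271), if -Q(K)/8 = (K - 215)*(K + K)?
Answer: -1189/234144 ≈ -0.0050781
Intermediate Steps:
Q(K) = -16*K*(-215 + K) (Q(K) = -8*(K - 215)*(K + K) = -8*(-215 + K)*2*K = -16*K*(-215 + K))
10701/Q(-271) = 10701/((16*(-271)*(215 - 1*(-271)))) = 10701/((16*(-271)*(215 + 271))) = 10701/((16*(-271)*486)) = 10701/(-2107296) = 10701*(-1/2107296) = -1189/234144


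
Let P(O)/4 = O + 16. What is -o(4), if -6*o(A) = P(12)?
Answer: 56/3 ≈ 18.667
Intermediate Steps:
P(O) = 64 + 4*O (P(O) = 4*(O + 16) = 4*(16 + O) = 64 + 4*O)
o(A) = -56/3 (o(A) = -(64 + 4*12)/6 = -(64 + 48)/6 = -⅙*112 = -56/3)
-o(4) = -1*(-56/3) = 56/3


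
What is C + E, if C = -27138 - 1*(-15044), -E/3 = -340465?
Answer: 1009301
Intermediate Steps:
E = 1021395 (E = -3*(-340465) = 1021395)
C = -12094 (C = -27138 + 15044 = -12094)
C + E = -12094 + 1021395 = 1009301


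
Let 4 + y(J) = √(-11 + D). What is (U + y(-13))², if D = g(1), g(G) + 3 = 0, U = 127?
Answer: (123 + I*√14)² ≈ 15115.0 + 920.45*I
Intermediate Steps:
g(G) = -3 (g(G) = -3 + 0 = -3)
D = -3
y(J) = -4 + I*√14 (y(J) = -4 + √(-11 - 3) = -4 + √(-14) = -4 + I*√14)
(U + y(-13))² = (127 + (-4 + I*√14))² = (123 + I*√14)²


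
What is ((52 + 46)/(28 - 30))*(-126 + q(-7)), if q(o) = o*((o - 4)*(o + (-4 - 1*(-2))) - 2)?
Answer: 39445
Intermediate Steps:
q(o) = o*(-2 + (-4 + o)*(-2 + o)) (q(o) = o*((-4 + o)*(o + (-4 + 2)) - 2) = o*((-4 + o)*(o - 2) - 2) = o*((-4 + o)*(-2 + o) - 2) = o*(-2 + (-4 + o)*(-2 + o)))
((52 + 46)/(28 - 30))*(-126 + q(-7)) = ((52 + 46)/(28 - 30))*(-126 - 7*(6 + (-7)² - 6*(-7))) = (98/(-2))*(-126 - 7*(6 + 49 + 42)) = (98*(-½))*(-126 - 7*97) = -49*(-126 - 679) = -49*(-805) = 39445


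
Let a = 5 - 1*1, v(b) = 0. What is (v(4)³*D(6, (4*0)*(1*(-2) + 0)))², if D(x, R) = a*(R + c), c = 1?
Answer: 0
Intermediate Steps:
a = 4 (a = 5 - 1 = 4)
D(x, R) = 4 + 4*R (D(x, R) = 4*(R + 1) = 4*(1 + R) = 4 + 4*R)
(v(4)³*D(6, (4*0)*(1*(-2) + 0)))² = (0³*(4 + 4*((4*0)*(1*(-2) + 0))))² = (0*(4 + 4*(0*(-2 + 0))))² = (0*(4 + 4*(0*(-2))))² = (0*(4 + 4*0))² = (0*(4 + 0))² = (0*4)² = 0² = 0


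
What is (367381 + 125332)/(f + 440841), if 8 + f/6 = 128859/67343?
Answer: 33180771559/29685096153 ≈ 1.1178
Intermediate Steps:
f = -2459310/67343 (f = -48 + 6*(128859/67343) = -48 + 773154/67343 = -2459310/67343 ≈ -36.519)
(367381 + 125332)/(f + 440841) = (367381 + 125332)/(-2459310/67343 + 440841) = 492713/(29685096153/67343) = 492713*(67343/29685096153) = 33180771559/29685096153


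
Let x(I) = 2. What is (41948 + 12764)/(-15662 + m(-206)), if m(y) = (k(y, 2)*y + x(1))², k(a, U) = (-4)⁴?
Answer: 27356/1390429547 ≈ 1.9674e-5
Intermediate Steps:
k(a, U) = 256
m(y) = (2 + 256*y)² (m(y) = (256*y + 2)² = (2 + 256*y)²)
(41948 + 12764)/(-15662 + m(-206)) = (41948 + 12764)/(-15662 + 4*(1 + 128*(-206))²) = 54712/(-15662 + 4*(1 - 26368)²) = 54712/(-15662 + 4*(-26367)²) = 54712/(-15662 + 4*695218689) = 54712/(-15662 + 2780874756) = 54712/2780859094 = 54712*(1/2780859094) = 27356/1390429547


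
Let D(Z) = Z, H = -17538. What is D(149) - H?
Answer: 17687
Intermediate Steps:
D(149) - H = 149 - 1*(-17538) = 149 + 17538 = 17687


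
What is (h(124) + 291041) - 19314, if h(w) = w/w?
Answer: 271728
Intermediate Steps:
h(w) = 1
(h(124) + 291041) - 19314 = (1 + 291041) - 19314 = 291042 - 19314 = 271728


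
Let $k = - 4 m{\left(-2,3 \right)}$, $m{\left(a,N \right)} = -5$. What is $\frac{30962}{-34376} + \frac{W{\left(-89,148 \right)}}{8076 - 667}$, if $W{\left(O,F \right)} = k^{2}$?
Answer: $- \frac{107823529}{127345892} \approx -0.8467$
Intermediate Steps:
$k = 20$ ($k = \left(-4\right) \left(-5\right) = 20$)
$W{\left(O,F \right)} = 400$ ($W{\left(O,F \right)} = 20^{2} = 400$)
$\frac{30962}{-34376} + \frac{W{\left(-89,148 \right)}}{8076 - 667} = \frac{30962}{-34376} + \frac{400}{8076 - 667} = 30962 \left(- \frac{1}{34376}\right) + \frac{400}{7409} = - \frac{15481}{17188} + 400 \cdot \frac{1}{7409} = - \frac{15481}{17188} + \frac{400}{7409} = - \frac{107823529}{127345892}$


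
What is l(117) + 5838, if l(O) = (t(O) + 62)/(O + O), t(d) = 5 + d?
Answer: 683138/117 ≈ 5838.8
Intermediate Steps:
l(O) = (67 + O)/(2*O) (l(O) = ((5 + O) + 62)/(O + O) = (67 + O)/((2*O)) = (67 + O)*(1/(2*O)) = (67 + O)/(2*O))
l(117) + 5838 = (½)*(67 + 117)/117 + 5838 = (½)*(1/117)*184 + 5838 = 92/117 + 5838 = 683138/117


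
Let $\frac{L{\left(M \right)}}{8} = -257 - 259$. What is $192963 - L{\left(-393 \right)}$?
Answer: $197091$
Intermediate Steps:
$L{\left(M \right)} = -4128$ ($L{\left(M \right)} = 8 \left(-257 - 259\right) = 8 \left(-516\right) = -4128$)
$192963 - L{\left(-393 \right)} = 192963 - -4128 = 192963 + 4128 = 197091$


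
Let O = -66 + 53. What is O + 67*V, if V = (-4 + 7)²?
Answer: 590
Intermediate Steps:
O = -13
V = 9 (V = 3² = 9)
O + 67*V = -13 + 67*9 = -13 + 603 = 590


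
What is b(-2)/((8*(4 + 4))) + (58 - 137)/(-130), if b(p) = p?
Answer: 1199/2080 ≈ 0.57644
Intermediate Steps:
b(-2)/((8*(4 + 4))) + (58 - 137)/(-130) = -2*1/(8*(4 + 4)) + (58 - 137)/(-130) = -2/(8*8) - 79*(-1/130) = -2/64 + 79/130 = -2*1/64 + 79/130 = -1/32 + 79/130 = 1199/2080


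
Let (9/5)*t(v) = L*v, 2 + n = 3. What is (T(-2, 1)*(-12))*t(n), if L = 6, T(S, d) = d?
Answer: -40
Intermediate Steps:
n = 1 (n = -2 + 3 = 1)
t(v) = 10*v/3 (t(v) = 5*(6*v)/9 = 10*v/3)
(T(-2, 1)*(-12))*t(n) = (1*(-12))*((10/3)*1) = -12*10/3 = -40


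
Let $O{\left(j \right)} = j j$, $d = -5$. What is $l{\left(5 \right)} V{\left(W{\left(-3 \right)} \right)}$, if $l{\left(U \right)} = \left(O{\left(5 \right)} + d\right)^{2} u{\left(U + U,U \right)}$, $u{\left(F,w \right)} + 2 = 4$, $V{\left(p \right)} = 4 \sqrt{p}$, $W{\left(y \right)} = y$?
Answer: $3200 i \sqrt{3} \approx 5542.6 i$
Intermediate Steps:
$O{\left(j \right)} = j^{2}$
$u{\left(F,w \right)} = 2$ ($u{\left(F,w \right)} = -2 + 4 = 2$)
$l{\left(U \right)} = 800$ ($l{\left(U \right)} = \left(5^{2} - 5\right)^{2} \cdot 2 = \left(25 - 5\right)^{2} \cdot 2 = 20^{2} \cdot 2 = 400 \cdot 2 = 800$)
$l{\left(5 \right)} V{\left(W{\left(-3 \right)} \right)} = 800 \cdot 4 \sqrt{-3} = 800 \cdot 4 i \sqrt{3} = 3200 i \sqrt{3}$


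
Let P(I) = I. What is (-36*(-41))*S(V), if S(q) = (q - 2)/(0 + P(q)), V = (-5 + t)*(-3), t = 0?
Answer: 6396/5 ≈ 1279.2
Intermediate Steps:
V = 15 (V = (-5 + 0)*(-3) = -5*(-3) = 15)
S(q) = (-2 + q)/q (S(q) = (q - 2)/(0 + q) = (-2 + q)/q)
(-36*(-41))*S(V) = (-36*(-41))*((-2 + 15)/15) = 1476*((1/15)*13) = 1476*(13/15) = 6396/5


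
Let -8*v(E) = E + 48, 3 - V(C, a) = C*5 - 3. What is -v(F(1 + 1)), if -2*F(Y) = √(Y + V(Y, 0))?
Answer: 6 - I*√2/16 ≈ 6.0 - 0.088388*I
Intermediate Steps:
V(C, a) = 6 - 5*C (V(C, a) = 3 - (C*5 - 3) = 3 - (5*C - 3) = 3 - (-3 + 5*C) = 3 + (3 - 5*C) = 6 - 5*C)
F(Y) = -√(6 - 4*Y)/2 (F(Y) = -√(Y + (6 - 5*Y))/2 = -√(6 - 4*Y)/2)
v(E) = -6 - E/8 (v(E) = -(E + 48)/8 = -(48 + E)/8 = -6 - E/8)
-v(F(1 + 1)) = -(-6 - (-1)*√(6 - 4*(1 + 1))/16) = -(-6 - (-1)*√(6 - 4*2)/16) = -(-6 - (-1)*√(6 - 8)/16) = -(-6 - (-1)*√(-2)/16) = -(-6 - (-1)*I*√2/16) = -(-6 + I*√2/16) = 6 - I*√2/16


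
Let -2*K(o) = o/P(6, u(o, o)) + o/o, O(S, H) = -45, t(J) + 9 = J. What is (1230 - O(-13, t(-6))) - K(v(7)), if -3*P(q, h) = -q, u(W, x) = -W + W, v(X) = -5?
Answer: 5097/4 ≈ 1274.3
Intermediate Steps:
t(J) = -9 + J
u(W, x) = 0
P(q, h) = q/3 (P(q, h) = -(-1)*q/3 = q/3)
K(o) = -½ - o/4 (K(o) = -(o/(((⅓)*6)) + o/o)/2 = -(o/2 + 1)/2 = -(1 + o/2)/2 = -½ - o/4)
(1230 - O(-13, t(-6))) - K(v(7)) = (1230 - 1*(-45)) - (-½ - ¼*(-5)) = (1230 + 45) - (-½ + 5/4) = 1275 - 1*¾ = 1275 - ¾ = 5097/4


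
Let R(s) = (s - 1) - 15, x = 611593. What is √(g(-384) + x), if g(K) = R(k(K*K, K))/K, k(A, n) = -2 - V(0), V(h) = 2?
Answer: √352277598/24 ≈ 782.04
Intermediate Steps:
k(A, n) = -4 (k(A, n) = -2 - 1*2 = -2 - 2 = -4)
R(s) = -16 + s (R(s) = (-1 + s) - 15 = -16 + s)
g(K) = -20/K (g(K) = (-16 - 4)/K = -20/K)
√(g(-384) + x) = √(-20/(-384) + 611593) = √(-20*(-1/384) + 611593) = √(5/96 + 611593) = √(58712933/96) = √352277598/24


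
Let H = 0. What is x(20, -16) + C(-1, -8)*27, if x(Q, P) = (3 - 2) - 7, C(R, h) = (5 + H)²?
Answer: 669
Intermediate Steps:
C(R, h) = 25 (C(R, h) = (5 + 0)² = 5² = 25)
x(Q, P) = -6 (x(Q, P) = 1 - 7 = -6)
x(20, -16) + C(-1, -8)*27 = -6 + 25*27 = -6 + 675 = 669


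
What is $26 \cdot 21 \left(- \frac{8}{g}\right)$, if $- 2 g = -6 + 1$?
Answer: $- \frac{8736}{5} \approx -1747.2$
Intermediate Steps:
$g = \frac{5}{2}$ ($g = - \frac{-6 + 1}{2} = \left(- \frac{1}{2}\right) \left(-5\right) = \frac{5}{2} \approx 2.5$)
$26 \cdot 21 \left(- \frac{8}{g}\right) = 26 \cdot 21 \left(- \frac{8}{\frac{5}{2}}\right) = 546 \left(\left(-8\right) \frac{2}{5}\right) = 546 \left(- \frac{16}{5}\right) = - \frac{8736}{5}$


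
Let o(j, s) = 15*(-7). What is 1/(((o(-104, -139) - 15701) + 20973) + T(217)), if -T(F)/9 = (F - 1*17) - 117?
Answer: 1/4420 ≈ 0.00022624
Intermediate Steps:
o(j, s) = -105
T(F) = 1206 - 9*F (T(F) = -9*((F - 1*17) - 117) = -9*((F - 17) - 117) = -9*((-17 + F) - 117) = -9*(-134 + F) = 1206 - 9*F)
1/(((o(-104, -139) - 15701) + 20973) + T(217)) = 1/(((-105 - 15701) + 20973) + (1206 - 9*217)) = 1/((-15806 + 20973) + (1206 - 1953)) = 1/(5167 - 747) = 1/4420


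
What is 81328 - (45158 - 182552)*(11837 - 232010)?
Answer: -30250367834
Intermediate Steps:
81328 - (45158 - 182552)*(11837 - 232010) = 81328 - (-137394)*(-220173) = 81328 - 1*30250449162 = 81328 - 30250449162 = -30250367834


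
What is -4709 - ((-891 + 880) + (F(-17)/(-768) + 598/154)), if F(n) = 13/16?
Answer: -4448807959/946176 ≈ -4701.9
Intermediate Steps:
F(n) = 13/16 (F(n) = 13*(1/16) = 13/16)
-4709 - ((-891 + 880) + (F(-17)/(-768) + 598/154)) = -4709 - ((-891 + 880) + ((13/16)/(-768) + 598/154)) = -4709 - (-11 + ((13/16)*(-1/768) + 598*(1/154))) = -4709 - (-11 + (-13/12288 + 299/77)) = -4709 - (-11 + 3673111/946176) = -4709 - 1*(-6734825/946176) = -4709 + 6734825/946176 = -4448807959/946176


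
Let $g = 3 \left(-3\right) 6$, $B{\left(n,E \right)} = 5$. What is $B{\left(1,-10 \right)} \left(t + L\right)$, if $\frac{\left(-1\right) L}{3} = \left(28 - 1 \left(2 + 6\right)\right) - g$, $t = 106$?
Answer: $-580$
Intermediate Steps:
$g = -54$ ($g = \left(-9\right) 6 = -54$)
$L = -222$ ($L = - 3 \left(\left(28 - 1 \left(2 + 6\right)\right) - -54\right) = - 3 \left(\left(28 - 1 \cdot 8\right) + 54\right) = - 3 \left(\left(28 - 8\right) + 54\right) = - 3 \left(20 + 54\right) = \left(-3\right) 74 = -222$)
$B{\left(1,-10 \right)} \left(t + L\right) = 5 \left(106 - 222\right) = 5 \left(-116\right) = -580$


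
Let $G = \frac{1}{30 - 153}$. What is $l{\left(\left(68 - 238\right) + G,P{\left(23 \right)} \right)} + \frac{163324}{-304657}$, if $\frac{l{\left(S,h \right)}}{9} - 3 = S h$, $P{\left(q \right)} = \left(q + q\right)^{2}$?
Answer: $- \frac{40440762122381}{12490937} \approx -3.2376 \cdot 10^{6}$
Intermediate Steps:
$G = - \frac{1}{123}$ ($G = \frac{1}{-123} = - \frac{1}{123} \approx -0.0081301$)
$P{\left(q \right)} = 4 q^{2}$ ($P{\left(q \right)} = \left(2 q\right)^{2} = 4 q^{2}$)
$l{\left(S,h \right)} = 27 + 9 S h$
$l{\left(\left(68 - 238\right) + G,P{\left(23 \right)} \right)} + \frac{163324}{-304657} = \left(27 + 9 \left(\left(68 - 238\right) - \frac{1}{123}\right) 4 \cdot 23^{2}\right) + \frac{163324}{-304657} = \left(27 + 9 \left(-170 - \frac{1}{123}\right) 4 \cdot 529\right) + 163324 \left(- \frac{1}{304657}\right) = \left(27 + 9 \left(- \frac{20911}{123}\right) 2116\right) - \frac{163324}{304657} = \left(27 - \frac{132743028}{41}\right) - \frac{163324}{304657} = - \frac{132741921}{41} - \frac{163324}{304657} = - \frac{40440762122381}{12490937}$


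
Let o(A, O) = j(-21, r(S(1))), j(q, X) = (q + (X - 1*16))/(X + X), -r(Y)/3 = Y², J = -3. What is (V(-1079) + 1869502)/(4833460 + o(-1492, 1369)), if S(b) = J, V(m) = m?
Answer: 50447421/130503452 ≈ 0.38656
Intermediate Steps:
S(b) = -3
r(Y) = -3*Y²
j(q, X) = (-16 + X + q)/(2*X) (j(q, X) = (q + (X - 16))/((2*X)) = (q + (-16 + X))*(1/(2*X)) = (-16 + X + q)*(1/(2*X)) = (-16 + X + q)/(2*X))
o(A, O) = 32/27 (o(A, O) = (-16 - 3*(-3)² - 21)/(2*((-3*(-3)²))) = (-16 - 3*9 - 21)/(2*((-3*9))) = (½)*(-16 - 27 - 21)/(-27) = (½)*(-1/27)*(-64) = 32/27)
(V(-1079) + 1869502)/(4833460 + o(-1492, 1369)) = (-1079 + 1869502)/(4833460 + 32/27) = 1868423/(130503452/27) = 1868423*(27/130503452) = 50447421/130503452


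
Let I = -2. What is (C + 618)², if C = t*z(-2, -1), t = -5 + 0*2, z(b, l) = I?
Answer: 394384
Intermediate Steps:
z(b, l) = -2
t = -5 (t = -5 + 0 = -5)
C = 10 (C = -5*(-2) = 10)
(C + 618)² = (10 + 618)² = 628² = 394384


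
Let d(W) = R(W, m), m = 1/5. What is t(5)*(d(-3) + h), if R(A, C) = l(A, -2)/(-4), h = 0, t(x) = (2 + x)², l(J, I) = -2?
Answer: 49/2 ≈ 24.500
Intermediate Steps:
m = ⅕ ≈ 0.20000
R(A, C) = ½ (R(A, C) = -2/(-4) = -2*(-¼) = ½)
d(W) = ½
t(5)*(d(-3) + h) = (2 + 5)²*(½ + 0) = 7²*(½) = 49*(½) = 49/2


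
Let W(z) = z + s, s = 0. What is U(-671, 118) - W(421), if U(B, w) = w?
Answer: -303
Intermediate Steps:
W(z) = z (W(z) = z + 0 = z)
U(-671, 118) - W(421) = 118 - 1*421 = 118 - 421 = -303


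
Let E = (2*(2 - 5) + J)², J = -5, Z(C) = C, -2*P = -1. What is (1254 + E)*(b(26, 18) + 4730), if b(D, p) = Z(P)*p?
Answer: 6516125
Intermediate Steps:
P = ½ (P = -½*(-1) = ½ ≈ 0.50000)
b(D, p) = p/2
E = 121 (E = (2*(2 - 5) - 5)² = (2*(-3) - 5)² = (-6 - 5)² = (-11)² = 121)
(1254 + E)*(b(26, 18) + 4730) = (1254 + 121)*((½)*18 + 4730) = 1375*(9 + 4730) = 1375*4739 = 6516125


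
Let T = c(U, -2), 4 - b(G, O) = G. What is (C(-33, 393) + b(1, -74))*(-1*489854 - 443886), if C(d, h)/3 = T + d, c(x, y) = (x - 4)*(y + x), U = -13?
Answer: -624672060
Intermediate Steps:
b(G, O) = 4 - G
c(x, y) = (-4 + x)*(x + y)
T = 255 (T = (-13)**2 - 4*(-13) - 4*(-2) - 13*(-2) = 169 + 52 + 8 + 26 = 255)
C(d, h) = 765 + 3*d (C(d, h) = 3*(255 + d) = 765 + 3*d)
(C(-33, 393) + b(1, -74))*(-1*489854 - 443886) = ((765 + 3*(-33)) + (4 - 1*1))*(-1*489854 - 443886) = ((765 - 99) + (4 - 1))*(-489854 - 443886) = (666 + 3)*(-933740) = 669*(-933740) = -624672060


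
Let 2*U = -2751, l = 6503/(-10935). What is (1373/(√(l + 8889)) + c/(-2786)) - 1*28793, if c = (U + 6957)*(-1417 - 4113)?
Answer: -7050229/398 + 37071*√364480170/48597356 ≈ -17700.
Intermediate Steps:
l = -6503/10935 (l = 6503*(-1/10935) = -6503/10935 ≈ -0.59470)
U = -2751/2 (U = (½)*(-2751) = -2751/2 ≈ -1375.5)
c = -30865695 (c = (-2751/2 + 6957)*(-1417 - 4113) = (11163/2)*(-5530) = -30865695)
(1373/(√(l + 8889)) + c/(-2786)) - 1*28793 = (1373/(√(-6503/10935 + 8889)) - 30865695/(-2786)) - 1*28793 = (1373/(√(97194712/10935)) - 30865695*(-1/2786)) - 28793 = (1373/((2*√364480170/405)) + 4409385/398) - 28793 = (1373*(27*√364480170/48597356) + 4409385/398) - 28793 = (37071*√364480170/48597356 + 4409385/398) - 28793 = (4409385/398 + 37071*√364480170/48597356) - 28793 = -7050229/398 + 37071*√364480170/48597356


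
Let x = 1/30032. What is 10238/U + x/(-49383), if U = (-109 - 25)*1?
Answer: -7591836640531/99365707152 ≈ -76.403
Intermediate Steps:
x = 1/30032 ≈ 3.3298e-5
U = -134 (U = -134*1 = -134)
10238/U + x/(-49383) = 10238/(-134) + (1/30032)/(-49383) = 10238*(-1/134) + (1/30032)*(-1/49383) = -5119/67 - 1/1483070256 = -7591836640531/99365707152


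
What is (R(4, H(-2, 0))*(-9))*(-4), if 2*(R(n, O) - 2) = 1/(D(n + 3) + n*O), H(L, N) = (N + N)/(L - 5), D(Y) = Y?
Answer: 522/7 ≈ 74.571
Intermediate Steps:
H(L, N) = 2*N/(-5 + L) (H(L, N) = (2*N)/(-5 + L) = 2*N/(-5 + L))
R(n, O) = 2 + 1/(2*(3 + n + O*n)) (R(n, O) = 2 + 1/(2*((n + 3) + n*O)) = 2 + 1/(2*((3 + n) + O*n)) = 2 + 1/(2*(3 + n + O*n)))
(R(4, H(-2, 0))*(-9))*(-4) = (((13/2 + 2*4 + 2*(2*0/(-5 - 2))*4)/(3 + 4 + (2*0/(-5 - 2))*4))*(-9))*(-4) = (((13/2 + 8 + 2*(2*0/(-7))*4)/(3 + 4 + (2*0/(-7))*4))*(-9))*(-4) = (((13/2 + 8 + 2*(2*0*(-⅐))*4)/(3 + 4 + (2*0*(-⅐))*4))*(-9))*(-4) = (((13/2 + 8 + 2*0*4)/(3 + 4 + 0*4))*(-9))*(-4) = (((13/2 + 8 + 0)/(3 + 4 + 0))*(-9))*(-4) = (((29/2)/7)*(-9))*(-4) = (((⅐)*(29/2))*(-9))*(-4) = ((29/14)*(-9))*(-4) = -261/14*(-4) = 522/7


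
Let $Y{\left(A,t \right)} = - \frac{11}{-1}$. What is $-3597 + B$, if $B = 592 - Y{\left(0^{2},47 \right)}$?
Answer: $-3016$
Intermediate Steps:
$Y{\left(A,t \right)} = 11$ ($Y{\left(A,t \right)} = \left(-11\right) \left(-1\right) = 11$)
$B = 581$ ($B = 592 - 11 = 581$)
$-3597 + B = -3597 + 581 = -3016$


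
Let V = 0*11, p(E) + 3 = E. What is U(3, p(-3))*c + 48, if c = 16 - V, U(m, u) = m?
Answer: 96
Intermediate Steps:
p(E) = -3 + E
V = 0
c = 16 (c = 16 - 1*0 = 16 + 0 = 16)
U(3, p(-3))*c + 48 = 3*16 + 48 = 48 + 48 = 96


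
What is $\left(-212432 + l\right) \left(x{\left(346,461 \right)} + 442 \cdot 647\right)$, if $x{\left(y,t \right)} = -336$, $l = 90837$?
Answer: $-34732152610$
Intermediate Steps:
$\left(-212432 + l\right) \left(x{\left(346,461 \right)} + 442 \cdot 647\right) = \left(-212432 + 90837\right) \left(-336 + 442 \cdot 647\right) = - 121595 \left(-336 + 285974\right) = \left(-121595\right) 285638 = -34732152610$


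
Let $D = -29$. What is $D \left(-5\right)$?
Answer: $145$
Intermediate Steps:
$D \left(-5\right) = \left(-29\right) \left(-5\right) = 145$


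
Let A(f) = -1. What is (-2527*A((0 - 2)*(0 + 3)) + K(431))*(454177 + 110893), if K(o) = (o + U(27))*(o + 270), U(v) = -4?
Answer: 170568639780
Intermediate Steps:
K(o) = (-4 + o)*(270 + o) (K(o) = (o - 4)*(o + 270) = (-4 + o)*(270 + o))
(-2527*A((0 - 2)*(0 + 3)) + K(431))*(454177 + 110893) = (-2527*(-1) + (-1080 + 431**2 + 266*431))*(454177 + 110893) = (2527 + (-1080 + 185761 + 114646))*565070 = (2527 + 299327)*565070 = 301854*565070 = 170568639780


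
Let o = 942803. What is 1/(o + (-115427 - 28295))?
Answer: 1/799081 ≈ 1.2514e-6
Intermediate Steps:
1/(o + (-115427 - 28295)) = 1/(942803 + (-115427 - 28295)) = 1/(942803 - 143722) = 1/799081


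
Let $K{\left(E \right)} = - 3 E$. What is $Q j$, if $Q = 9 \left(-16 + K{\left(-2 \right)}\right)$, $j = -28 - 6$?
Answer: $3060$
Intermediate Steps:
$j = -34$
$Q = -90$ ($Q = 9 \left(-16 - -6\right) = 9 \left(-16 + 6\right) = 9 \left(-10\right) = -90$)
$Q j = \left(-90\right) \left(-34\right) = 3060$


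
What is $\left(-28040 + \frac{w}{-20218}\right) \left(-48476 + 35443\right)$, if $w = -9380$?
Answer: $\frac{3694225615110}{10109} \approx 3.6544 \cdot 10^{8}$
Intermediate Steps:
$\left(-28040 + \frac{w}{-20218}\right) \left(-48476 + 35443\right) = \left(-28040 - \frac{9380}{-20218}\right) \left(-48476 + 35443\right) = \left(-28040 - - \frac{4690}{10109}\right) \left(-13033\right) = \left(-28040 + \frac{4690}{10109}\right) \left(-13033\right) = \left(- \frac{283451670}{10109}\right) \left(-13033\right) = \frac{3694225615110}{10109}$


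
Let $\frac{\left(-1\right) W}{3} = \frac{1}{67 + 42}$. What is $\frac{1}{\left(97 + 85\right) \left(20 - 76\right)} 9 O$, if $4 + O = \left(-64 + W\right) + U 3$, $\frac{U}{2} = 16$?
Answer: $- \frac{27441}{1110928} \approx -0.024701$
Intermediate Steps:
$U = 32$ ($U = 2 \cdot 16 = 32$)
$W = - \frac{3}{109}$ ($W = - \frac{3}{67 + 42} = - \frac{3}{109} \approx -0.027523$)
$O = \frac{3049}{109}$ ($O = -4 + \left(\left(-64 - \frac{3}{109}\right) + 32 \cdot 3\right) = -4 + \left(- \frac{6979}{109} + 96\right) = -4 + \frac{3485}{109} = \frac{3049}{109} \approx 27.972$)
$\frac{1}{\left(97 + 85\right) \left(20 - 76\right)} 9 O = \frac{1}{\left(97 + 85\right) \left(20 - 76\right)} 9 \cdot \frac{3049}{109} = \frac{1}{182 \left(-56\right)} 9 \cdot \frac{3049}{109} = \frac{1}{-10192} \cdot 9 \cdot \frac{3049}{109} = \left(- \frac{1}{10192}\right) 9 \cdot \frac{3049}{109} = \left(- \frac{9}{10192}\right) \frac{3049}{109} = - \frac{27441}{1110928}$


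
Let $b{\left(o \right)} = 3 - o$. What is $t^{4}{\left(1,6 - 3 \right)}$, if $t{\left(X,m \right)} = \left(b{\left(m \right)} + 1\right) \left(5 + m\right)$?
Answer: $4096$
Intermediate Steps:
$t{\left(X,m \right)} = \left(4 - m\right) \left(5 + m\right)$ ($t{\left(X,m \right)} = \left(\left(3 - m\right) + 1\right) \left(5 + m\right) = \left(4 - m\right) \left(5 + m\right)$)
$t^{4}{\left(1,6 - 3 \right)} = \left(20 - \left(6 - 3\right) - \left(6 - 3\right)^{2}\right)^{4} = \left(20 - 3 - 3^{2}\right)^{4} = \left(20 - 3 - 9\right)^{4} = 8^{4} = 4096$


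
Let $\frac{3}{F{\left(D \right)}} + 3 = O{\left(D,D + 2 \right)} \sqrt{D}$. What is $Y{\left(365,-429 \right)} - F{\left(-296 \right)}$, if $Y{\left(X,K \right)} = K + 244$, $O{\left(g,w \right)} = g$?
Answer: $\frac{8 \left(- 13690 \sqrt{74} + 69 i\right)}{- 3 i + 592 \sqrt{74}} \approx -185.0 - 0.00058909 i$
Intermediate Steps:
$Y{\left(X,K \right)} = 244 + K$
$F{\left(D \right)} = \frac{3}{-3 + D^{\frac{3}{2}}}$ ($F{\left(D \right)} = \frac{3}{-3 + D \sqrt{D}} = \frac{3}{-3 + D^{\frac{3}{2}}}$)
$Y{\left(365,-429 \right)} - F{\left(-296 \right)} = \left(244 - 429\right) - \frac{3}{-3 + \left(-296\right)^{\frac{3}{2}}} = -185 - \frac{3}{-3 - 592 i \sqrt{74}}$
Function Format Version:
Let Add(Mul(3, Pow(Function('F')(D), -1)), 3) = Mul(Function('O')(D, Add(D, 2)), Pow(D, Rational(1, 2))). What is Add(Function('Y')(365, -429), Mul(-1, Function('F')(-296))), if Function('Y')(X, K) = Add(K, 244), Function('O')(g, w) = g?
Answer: Mul(8, Pow(Add(Mul(-3, I), Mul(592, Pow(74, Rational(1, 2)))), -1), Add(Mul(-13690, Pow(74, Rational(1, 2))), Mul(69, I))) ≈ Add(-185.00, Mul(-0.00058909, I))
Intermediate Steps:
Function('Y')(X, K) = Add(244, K)
Function('F')(D) = Mul(3, Pow(Add(-3, Pow(D, Rational(3, 2))), -1)) (Function('F')(D) = Mul(3, Pow(Add(-3, Mul(D, Pow(D, Rational(1, 2)))), -1)) = Mul(3, Pow(Add(-3, Pow(D, Rational(3, 2))), -1)))
Add(Function('Y')(365, -429), Mul(-1, Function('F')(-296))) = Add(Add(244, -429), Mul(-1, Mul(3, Pow(Add(-3, Pow(-296, Rational(3, 2))), -1)))) = Add(-185, Mul(-1, Mul(3, Pow(Add(-3, Mul(-592, I, Pow(74, Rational(1, 2)))), -1)))) = Add(-185, Mul(-3, Pow(Add(-3, Mul(-592, I, Pow(74, Rational(1, 2)))), -1)))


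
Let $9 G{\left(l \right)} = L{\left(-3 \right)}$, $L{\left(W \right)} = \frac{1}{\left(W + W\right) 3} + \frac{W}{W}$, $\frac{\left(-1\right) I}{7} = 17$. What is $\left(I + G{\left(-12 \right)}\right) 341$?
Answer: $- \frac{6568001}{162} \approx -40543.0$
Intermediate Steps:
$I = -119$ ($I = \left(-7\right) 17 = -119$)
$L{\left(W \right)} = 1 + \frac{1}{6 W}$ ($L{\left(W \right)} = \frac{1}{2 W} \frac{1}{3} + 1 = \frac{1}{6 W} + 1 = 1 + \frac{1}{6 W}$)
$G{\left(l \right)} = \frac{17}{162}$ ($G{\left(l \right)} = \frac{\frac{1}{-3} \left(\frac{1}{6} - 3\right)}{9} = \frac{\left(- \frac{1}{3}\right) \left(- \frac{17}{6}\right)}{9} = \frac{1}{9} \cdot \frac{17}{18} = \frac{17}{162}$)
$\left(I + G{\left(-12 \right)}\right) 341 = \left(-119 + \frac{17}{162}\right) 341 = \left(- \frac{19261}{162}\right) 341 = - \frac{6568001}{162}$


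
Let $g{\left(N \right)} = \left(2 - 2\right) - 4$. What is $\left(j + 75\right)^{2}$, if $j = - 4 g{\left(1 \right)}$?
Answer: $8281$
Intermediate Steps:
$g{\left(N \right)} = -4$ ($g{\left(N \right)} = 0 - 4 = -4$)
$j = 16$ ($j = \left(-4\right) \left(-4\right) = 16$)
$\left(j + 75\right)^{2} = \left(16 + 75\right)^{2} = 91^{2} = 8281$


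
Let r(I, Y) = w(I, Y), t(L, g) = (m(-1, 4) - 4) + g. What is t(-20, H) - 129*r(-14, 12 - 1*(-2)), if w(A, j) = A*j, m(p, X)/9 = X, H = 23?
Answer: 25339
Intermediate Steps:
m(p, X) = 9*X
t(L, g) = 32 + g (t(L, g) = (9*4 - 4) + g = (36 - 4) + g = 32 + g)
r(I, Y) = I*Y
t(-20, H) - 129*r(-14, 12 - 1*(-2)) = (32 + 23) - (-1806)*(12 - 1*(-2)) = 55 - (-1806)*(12 + 2) = 55 - (-1806)*14 = 55 - 129*(-196) = 55 + 25284 = 25339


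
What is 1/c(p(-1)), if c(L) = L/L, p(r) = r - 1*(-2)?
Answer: 1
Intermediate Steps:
p(r) = 2 + r (p(r) = r + 2 = 2 + r)
c(L) = 1
1/c(p(-1)) = 1/1 = 1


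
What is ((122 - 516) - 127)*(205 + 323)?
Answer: -275088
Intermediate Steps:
((122 - 516) - 127)*(205 + 323) = (-394 - 127)*528 = -521*528 = -275088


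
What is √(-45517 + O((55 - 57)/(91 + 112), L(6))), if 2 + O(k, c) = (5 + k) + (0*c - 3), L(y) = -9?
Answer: I*√1875710459/203 ≈ 213.35*I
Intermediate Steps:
O(k, c) = k (O(k, c) = -2 + ((5 + k) + (0*c - 3)) = -2 + ((5 + k) + (0 - 3)) = -2 + ((5 + k) - 3) = -2 + (2 + k) = k)
√(-45517 + O((55 - 57)/(91 + 112), L(6))) = √(-45517 + (55 - 57)/(91 + 112)) = √(-45517 - 2/203) = √(-9239953/203) = I*√1875710459/203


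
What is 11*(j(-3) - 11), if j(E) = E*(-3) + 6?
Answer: 44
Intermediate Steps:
j(E) = 6 - 3*E (j(E) = -3*E + 6 = 6 - 3*E)
11*(j(-3) - 11) = 11*((6 - 3*(-3)) - 11) = 11*((6 + 9) - 11) = 11*(15 - 11) = 11*4 = 44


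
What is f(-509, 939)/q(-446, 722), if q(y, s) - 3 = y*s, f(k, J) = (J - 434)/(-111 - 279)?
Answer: 101/25116702 ≈ 4.0212e-6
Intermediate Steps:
f(k, J) = 217/195 - J/390 (f(k, J) = (-434 + J)/(-390) = (-434 + J)*(-1/390) = 217/195 - J/390)
q(y, s) = 3 + s*y (q(y, s) = 3 + y*s = 3 + s*y)
f(-509, 939)/q(-446, 722) = (217/195 - 1/390*939)/(3 + 722*(-446)) = (217/195 - 313/130)/(3 - 322012) = -101/78/(-322009) = -101/78*(-1/322009) = 101/25116702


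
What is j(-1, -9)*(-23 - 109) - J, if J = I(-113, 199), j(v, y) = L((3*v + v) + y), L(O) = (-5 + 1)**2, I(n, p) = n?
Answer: -1999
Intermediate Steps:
L(O) = 16 (L(O) = (-4)**2 = 16)
j(v, y) = 16
J = -113
j(-1, -9)*(-23 - 109) - J = 16*(-23 - 109) - 1*(-113) = 16*(-132) + 113 = -2112 + 113 = -1999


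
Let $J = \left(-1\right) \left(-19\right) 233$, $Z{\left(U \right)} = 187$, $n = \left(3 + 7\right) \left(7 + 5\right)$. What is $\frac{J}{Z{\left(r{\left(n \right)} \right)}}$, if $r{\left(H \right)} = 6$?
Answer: $\frac{4427}{187} \approx 23.674$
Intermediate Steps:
$n = 120$ ($n = 10 \cdot 12 = 120$)
$J = 4427$ ($J = 19 \cdot 233 = 4427$)
$\frac{J}{Z{\left(r{\left(n \right)} \right)}} = \frac{4427}{187}$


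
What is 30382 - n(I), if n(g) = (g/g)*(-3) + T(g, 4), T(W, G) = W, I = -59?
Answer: 30444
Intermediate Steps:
n(g) = -3 + g (n(g) = (g/g)*(-3) + g = 1*(-3) + g = -3 + g)
30382 - n(I) = 30382 - (-3 - 59) = 30382 - 1*(-62) = 30382 + 62 = 30444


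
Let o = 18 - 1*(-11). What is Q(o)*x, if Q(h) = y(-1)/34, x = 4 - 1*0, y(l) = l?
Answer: -2/17 ≈ -0.11765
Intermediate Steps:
o = 29 (o = 18 + 11 = 29)
x = 4 (x = 4 + 0 = 4)
Q(h) = -1/34
Q(o)*x = -1/34*4 = -2/17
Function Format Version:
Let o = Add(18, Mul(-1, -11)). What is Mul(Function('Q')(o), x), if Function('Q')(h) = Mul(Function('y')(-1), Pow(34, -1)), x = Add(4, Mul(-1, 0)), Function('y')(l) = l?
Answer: Rational(-2, 17) ≈ -0.11765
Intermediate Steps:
o = 29 (o = Add(18, 11) = 29)
x = 4 (x = Add(4, 0) = 4)
Function('Q')(h) = Rational(-1, 34) (Function('Q')(h) = Mul(-1, Pow(34, -1)) = Mul(-1, Rational(1, 34)) = Rational(-1, 34))
Mul(Function('Q')(o), x) = Mul(Rational(-1, 34), 4) = Rational(-2, 17)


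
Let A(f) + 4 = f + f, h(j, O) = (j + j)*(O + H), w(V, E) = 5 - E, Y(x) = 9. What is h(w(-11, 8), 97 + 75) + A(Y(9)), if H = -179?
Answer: 56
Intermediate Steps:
h(j, O) = 2*j*(-179 + O) (h(j, O) = (j + j)*(O - 179) = (2*j)*(-179 + O) = 2*j*(-179 + O))
A(f) = -4 + 2*f (A(f) = -4 + (f + f) = -4 + 2*f)
h(w(-11, 8), 97 + 75) + A(Y(9)) = 2*(5 - 1*8)*(-179 + (97 + 75)) + (-4 + 2*9) = 2*(5 - 8)*(-179 + 172) + (-4 + 18) = 2*(-3)*(-7) + 14 = 42 + 14 = 56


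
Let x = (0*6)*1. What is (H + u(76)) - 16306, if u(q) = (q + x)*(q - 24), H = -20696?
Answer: -33050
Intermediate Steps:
x = 0 (x = 0*1 = 0)
u(q) = q*(-24 + q) (u(q) = (q + 0)*(q - 24) = q*(-24 + q))
(H + u(76)) - 16306 = (-20696 + 76*(-24 + 76)) - 16306 = (-20696 + 76*52) - 16306 = (-20696 + 3952) - 16306 = -16744 - 16306 = -33050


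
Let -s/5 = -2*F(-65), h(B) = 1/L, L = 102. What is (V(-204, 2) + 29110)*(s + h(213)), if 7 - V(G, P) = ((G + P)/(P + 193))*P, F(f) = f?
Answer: -376460241481/19890 ≈ -1.8927e+7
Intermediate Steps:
V(G, P) = 7 - P*(G + P)/(193 + P) (V(G, P) = 7 - (G + P)/(P + 193)*P = 7 - (G + P)/(193 + P)*P = 7 - P*(G + P)/(193 + P))
h(B) = 1/102
s = -650 (s = -(-10)*(-65) = -5*130 = -650)
(V(-204, 2) + 29110)*(s + h(213)) = ((1351 - 1*2² + 7*2 - 1*(-204)*2)/(193 + 2) + 29110)*(-650 + 1/102) = ((1351 - 1*4 + 14 + 408)/195 + 29110)*(-66299/102) = ((1351 - 4 + 14 + 408)/195 + 29110)*(-66299/102) = ((1/195)*1769 + 29110)*(-66299/102) = (1769/195 + 29110)*(-66299/102) = (5678219/195)*(-66299/102) = -376460241481/19890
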